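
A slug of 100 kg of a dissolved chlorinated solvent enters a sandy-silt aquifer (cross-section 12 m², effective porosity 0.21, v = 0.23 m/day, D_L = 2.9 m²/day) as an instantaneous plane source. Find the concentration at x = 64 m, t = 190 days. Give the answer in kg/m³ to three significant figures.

0.396 kg/m³

For an instantaneous plane source, C(x,t) = M/(n_e·A·√(4πDt)) · exp(−(x−vt)²/(4Dt)), with n_e·A the pore (flow) area.
Plume center vt = 0.23 × 190 = 43.7 m, so the well at 64 m is 20.3 m downgradient of the peak.
√(4πDt) = 83.21 m, giving peak height M/(n_e·A·√(4πDt)) = 100/(0.21 × 12 × 83.21) = 0.4769 kg/m³.
(x−vt)²/(4Dt) = (20.3)²/(4 × 2.9 × 190) = 0.1870; exp(−0.1870) = 0.8294.
C = 0.4769 × 0.8294 = 0.396 kg/m³.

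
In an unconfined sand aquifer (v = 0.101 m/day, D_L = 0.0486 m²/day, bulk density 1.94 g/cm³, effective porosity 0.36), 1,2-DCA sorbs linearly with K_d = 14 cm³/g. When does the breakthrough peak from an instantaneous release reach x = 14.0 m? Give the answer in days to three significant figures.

10200 days

Retardation factor R = 1 + ρ_b·K_d/n = 1 + 1.94 × 14/0.36 = 76.44.
Sorption retards both mechanisms: v_R = v/R = 0.001321 m/day, D_R = D/R = 0.0006358 m²/day.
Peak time from v_R²t² + 2D_R t − x² = 0: t = (√(D_R² + v_R²x²) − D_R)/v_R².
√(D_R² + v_R²x²) = √(0.0006358² + 0.001321² × 14.0²) = 0.01850; v_R² = 1.745e-06.
t = (0.01850 − 0.0006358)/1.745e-06 = 10200 days.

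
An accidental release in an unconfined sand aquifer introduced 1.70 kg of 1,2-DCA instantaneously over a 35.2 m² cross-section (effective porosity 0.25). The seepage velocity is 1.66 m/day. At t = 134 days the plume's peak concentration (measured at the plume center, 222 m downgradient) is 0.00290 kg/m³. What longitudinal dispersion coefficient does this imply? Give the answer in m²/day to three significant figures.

2.64 m²/day

At the plume center C_max = M/(n_e·A·√(4πDt)), so D = M²/(4πt·(n_e·A·C_max)²).
n_e·A·C_max = 0.25 × 35.2 × 0.00290 = 0.02552 kg/m.
D = 1.70²/(4π × 134 × 0.02552²) = 2.64 m²/day.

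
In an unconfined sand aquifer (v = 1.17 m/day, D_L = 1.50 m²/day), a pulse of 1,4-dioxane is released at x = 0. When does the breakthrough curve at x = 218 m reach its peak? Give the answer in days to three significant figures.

For the 1D instantaneous-source solution, setting ∂C/∂t = 0 at fixed x gives v²t² + 2Dt − x² = 0, so t = (√(D² + v²x²) − D)/v².
√(D² + v²x²) = √(1.50² + 1.17² × 218²) = 255.1; v² = 1.3689.
t = (255.1 − 1.50)/1.3689 = 185 days (vs. the pure-advection estimate x/v = 186 d).

185 days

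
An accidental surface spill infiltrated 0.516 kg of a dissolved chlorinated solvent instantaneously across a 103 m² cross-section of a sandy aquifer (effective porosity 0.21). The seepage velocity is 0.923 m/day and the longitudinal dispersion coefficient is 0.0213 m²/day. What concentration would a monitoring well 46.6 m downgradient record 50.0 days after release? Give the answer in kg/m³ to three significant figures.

0.00622 kg/m³

For an instantaneous plane source, C(x,t) = M/(n_e·A·√(4πDt)) · exp(−(x−vt)²/(4Dt)), with n_e·A the pore (flow) area.
Plume center vt = 0.923 × 50.0 = 46.15 m, so the well at 46.6 m is 0.45 m downgradient of the peak.
√(4πDt) = 3.658 m, giving peak height M/(n_e·A·√(4πDt)) = 0.516/(0.21 × 103 × 3.658) = 0.006522 kg/m³.
(x−vt)²/(4Dt) = (0.45)²/(4 × 0.0213 × 50.0) = 0.04754; exp(−0.04754) = 0.9536.
C = 0.006522 × 0.9536 = 0.00622 kg/m³.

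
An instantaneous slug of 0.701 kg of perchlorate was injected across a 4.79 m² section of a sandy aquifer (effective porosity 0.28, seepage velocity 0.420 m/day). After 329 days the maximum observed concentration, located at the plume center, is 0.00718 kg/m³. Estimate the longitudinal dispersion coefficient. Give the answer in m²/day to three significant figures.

At the plume center C_max = M/(n_e·A·√(4πDt)), so D = M²/(4πt·(n_e·A·C_max)²).
n_e·A·C_max = 0.28 × 4.79 × 0.00718 = 0.009630 kg/m.
D = 0.701²/(4π × 329 × 0.009630²) = 1.28 m²/day.

1.28 m²/day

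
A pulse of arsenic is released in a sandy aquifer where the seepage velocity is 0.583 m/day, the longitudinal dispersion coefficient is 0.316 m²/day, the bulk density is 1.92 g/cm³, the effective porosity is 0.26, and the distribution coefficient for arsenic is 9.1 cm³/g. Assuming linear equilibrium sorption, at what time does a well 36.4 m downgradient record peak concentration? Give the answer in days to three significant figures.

4200 days

Retardation factor R = 1 + ρ_b·K_d/n = 1 + 1.92 × 9.1/0.26 = 68.20.
Sorption retards both mechanisms: v_R = v/R = 0.008548 m/day, D_R = D/R = 0.004633 m²/day.
Peak time from v_R²t² + 2D_R t − x² = 0: t = (√(D_R² + v_R²x²) − D_R)/v_R².
√(D_R² + v_R²x²) = √(0.004633² + 0.008548² × 36.4²) = 0.3112; v_R² = 7.307e-05.
t = (0.3112 − 0.004633)/7.307e-05 = 4200 days.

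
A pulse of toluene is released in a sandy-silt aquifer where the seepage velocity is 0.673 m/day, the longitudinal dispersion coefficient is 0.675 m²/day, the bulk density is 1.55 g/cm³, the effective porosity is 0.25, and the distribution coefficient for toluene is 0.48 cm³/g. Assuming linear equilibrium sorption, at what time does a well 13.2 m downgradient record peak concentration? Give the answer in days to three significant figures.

72.3 days

Retardation factor R = 1 + ρ_b·K_d/n = 1 + 1.55 × 0.48/0.25 = 3.976.
Sorption retards both mechanisms: v_R = v/R = 0.1693 m/day, D_R = D/R = 0.1698 m²/day.
Peak time from v_R²t² + 2D_R t − x² = 0: t = (√(D_R² + v_R²x²) − D_R)/v_R².
√(D_R² + v_R²x²) = √(0.1698² + 0.1693² × 13.2²) = 2.241; v_R² = 0.02866.
t = (2.241 − 0.1698)/0.02866 = 72.3 days.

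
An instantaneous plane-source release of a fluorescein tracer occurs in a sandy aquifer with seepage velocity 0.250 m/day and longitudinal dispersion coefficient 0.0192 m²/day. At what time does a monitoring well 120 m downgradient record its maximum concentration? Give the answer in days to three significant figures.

For the 1D instantaneous-source solution, setting ∂C/∂t = 0 at fixed x gives v²t² + 2Dt − x² = 0, so t = (√(D² + v²x²) − D)/v².
√(D² + v²x²) = √(0.0192² + 0.250² × 120²) = 30.00; v² = 0.0625.
t = (30.00 − 0.0192)/0.0625 = 480 days (vs. the pure-advection estimate x/v = 480 d).

480 days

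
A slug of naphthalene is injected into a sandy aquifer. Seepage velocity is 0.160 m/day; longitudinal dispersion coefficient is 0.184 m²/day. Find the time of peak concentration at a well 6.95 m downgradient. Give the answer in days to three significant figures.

36.8 days

For the 1D instantaneous-source solution, setting ∂C/∂t = 0 at fixed x gives v²t² + 2Dt − x² = 0, so t = (√(D² + v²x²) − D)/v².
√(D² + v²x²) = √(0.184² + 0.160² × 6.95²) = 1.127; v² = 0.0256.
t = (1.127 − 0.184)/0.0256 = 36.8 days (vs. the pure-advection estimate x/v = 43.4 d).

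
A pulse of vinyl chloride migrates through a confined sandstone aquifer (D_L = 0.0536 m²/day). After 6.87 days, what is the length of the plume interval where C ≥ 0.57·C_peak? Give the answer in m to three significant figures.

1.82 m

The plume is Gaussian with σ = √(2Dt) = √(2 × 0.0536 × 6.87) = 0.8582 m.
C/C_peak = exp(−Δx²/(2σ²)) = 0.57 ⇒ Δx = σ·√(−2 ln 0.57) = 0.8582 × 1.060 = 0.9097 m.
Width = 2Δx = 1.82 m.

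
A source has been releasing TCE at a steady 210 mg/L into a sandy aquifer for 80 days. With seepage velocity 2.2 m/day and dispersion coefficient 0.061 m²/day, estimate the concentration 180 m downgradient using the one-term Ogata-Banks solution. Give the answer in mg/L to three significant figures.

For a continuous step input, C/C₀ ≈ ½·erfc((x−vt)/(2√(Dt))).
vt = 2.2 × 80 = 176 m and 2√(Dt) = 2√(0.061 × 80) = 4.418 m.
Argument (x−vt)/(2√(Dt)) = (180 − 176)/4.418 = 0.9054; ½·erfc(0.9054) = 0.1002.
C = 210 × 0.1002 = 21.0 mg/L.

21.0 mg/L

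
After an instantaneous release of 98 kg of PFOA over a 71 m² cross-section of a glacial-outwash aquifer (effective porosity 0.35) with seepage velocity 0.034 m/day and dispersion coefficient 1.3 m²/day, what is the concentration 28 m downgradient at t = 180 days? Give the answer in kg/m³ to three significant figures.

0.0436 kg/m³

For an instantaneous plane source, C(x,t) = M/(n_e·A·√(4πDt)) · exp(−(x−vt)²/(4Dt)), with n_e·A the pore (flow) area.
Plume center vt = 0.034 × 180 = 6.12 m, so the well at 28 m is 21.88 m downgradient of the peak.
√(4πDt) = 54.23 m, giving peak height M/(n_e·A·√(4πDt)) = 98/(0.35 × 71 × 54.23) = 0.07272 kg/m³.
(x−vt)²/(4Dt) = (21.88)²/(4 × 1.3 × 180) = 0.5115; exp(−0.5115) = 0.5996.
C = 0.07272 × 0.5996 = 0.0436 kg/m³.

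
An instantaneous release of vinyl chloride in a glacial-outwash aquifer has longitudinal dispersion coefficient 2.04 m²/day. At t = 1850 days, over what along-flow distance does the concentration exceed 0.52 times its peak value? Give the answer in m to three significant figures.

The plume is Gaussian with σ = √(2Dt) = √(2 × 2.04 × 1850) = 86.88 m.
C/C_peak = exp(−Δx²/(2σ²)) = 0.52 ⇒ Δx = σ·√(−2 ln 0.52) = 86.88 × 1.144 = 99.39 m.
Width = 2Δx = 199 m.

199 m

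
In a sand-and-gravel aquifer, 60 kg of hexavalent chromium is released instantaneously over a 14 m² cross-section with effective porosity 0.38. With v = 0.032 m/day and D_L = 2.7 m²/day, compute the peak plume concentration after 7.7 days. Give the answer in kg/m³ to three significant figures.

The peak of an instantaneous 1D plume sits at x = vt; there the Gaussian factor is 1 and C_max = M/(n_e·A·√(4πDt)), where n_e·A is the pore area the mass is dissolved in.
√(4πDt) = √(4π × 2.7 × 7.7) = 16.16 m, so C_max = 60/(0.38 × 14 × 16.16) = 0.698 kg/m³.

0.698 kg/m³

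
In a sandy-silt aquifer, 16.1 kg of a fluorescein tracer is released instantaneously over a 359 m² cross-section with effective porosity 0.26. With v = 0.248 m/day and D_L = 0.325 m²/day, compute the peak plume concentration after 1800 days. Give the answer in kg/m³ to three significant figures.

The peak of an instantaneous 1D plume sits at x = vt; there the Gaussian factor is 1 and C_max = M/(n_e·A·√(4πDt)), where n_e·A is the pore area the mass is dissolved in.
√(4πDt) = √(4π × 0.325 × 1800) = 85.74 m, so C_max = 16.1/(0.26 × 359 × 85.74) = 0.00201 kg/m³.

0.00201 kg/m³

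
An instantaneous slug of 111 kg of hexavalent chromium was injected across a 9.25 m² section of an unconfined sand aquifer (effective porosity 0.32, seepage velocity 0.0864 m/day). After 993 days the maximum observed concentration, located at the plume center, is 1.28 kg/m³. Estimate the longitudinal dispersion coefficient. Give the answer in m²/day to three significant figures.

0.0688 m²/day

At the plume center C_max = M/(n_e·A·√(4πDt)), so D = M²/(4πt·(n_e·A·C_max)²).
n_e·A·C_max = 0.32 × 9.25 × 1.28 = 3.789 kg/m.
D = 111²/(4π × 993 × 3.789²) = 0.0688 m²/day.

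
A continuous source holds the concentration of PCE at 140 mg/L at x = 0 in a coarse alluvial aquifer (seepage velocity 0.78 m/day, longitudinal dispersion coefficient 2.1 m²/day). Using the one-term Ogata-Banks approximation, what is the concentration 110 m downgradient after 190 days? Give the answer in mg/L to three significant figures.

128 mg/L

For a continuous step input, C/C₀ ≈ ½·erfc((x−vt)/(2√(Dt))).
vt = 0.78 × 190 = 148.2 m and 2√(Dt) = 2√(2.1 × 190) = 39.95 m.
Argument (x−vt)/(2√(Dt)) = (110 − 148.2)/39.95 = -0.9562; ½·erfc(-0.9562) = 0.9119.
C = 140 × 0.9119 = 128 mg/L.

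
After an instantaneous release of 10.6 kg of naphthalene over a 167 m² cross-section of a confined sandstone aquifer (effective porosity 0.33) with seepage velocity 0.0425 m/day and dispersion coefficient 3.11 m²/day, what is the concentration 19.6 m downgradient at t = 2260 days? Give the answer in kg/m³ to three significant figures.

0.000526 kg/m³

For an instantaneous plane source, C(x,t) = M/(n_e·A·√(4πDt)) · exp(−(x−vt)²/(4Dt)), with n_e·A the pore (flow) area.
Plume center vt = 0.0425 × 2260 = 96.05 m, so the well at 19.6 m is 76.45 m upgradient of the peak.
√(4πDt) = 297.2 m, giving peak height M/(n_e·A·√(4πDt)) = 10.6/(0.33 × 167 × 297.2) = 0.0006472 kg/m³.
(x−vt)²/(4Dt) = (-76.45)²/(4 × 3.11 × 2260) = 0.2079; exp(−0.2079) = 0.8123.
C = 0.0006472 × 0.8123 = 0.000526 kg/m³.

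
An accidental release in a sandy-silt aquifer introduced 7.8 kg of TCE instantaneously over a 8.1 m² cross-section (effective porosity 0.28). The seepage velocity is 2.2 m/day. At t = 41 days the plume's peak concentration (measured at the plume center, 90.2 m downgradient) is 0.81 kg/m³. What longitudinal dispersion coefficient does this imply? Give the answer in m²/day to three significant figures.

0.0350 m²/day

At the plume center C_max = M/(n_e·A·√(4πDt)), so D = M²/(4πt·(n_e·A·C_max)²).
n_e·A·C_max = 0.28 × 8.1 × 0.81 = 1.837 kg/m.
D = 7.8²/(4π × 41 × 1.837²) = 0.0350 m²/day.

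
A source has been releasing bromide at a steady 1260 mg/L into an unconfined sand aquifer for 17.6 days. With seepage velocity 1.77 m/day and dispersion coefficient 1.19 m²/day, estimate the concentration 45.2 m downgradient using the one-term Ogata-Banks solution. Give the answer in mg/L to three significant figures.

18.9 mg/L

For a continuous step input, C/C₀ ≈ ½·erfc((x−vt)/(2√(Dt))).
vt = 1.77 × 17.6 = 31.152 m and 2√(Dt) = 2√(1.19 × 17.6) = 9.153 m.
Argument (x−vt)/(2√(Dt)) = (45.2 − 31.152)/9.153 = 1.535; ½·erfc(1.535) = 0.01497.
C = 1260 × 0.01497 = 18.9 mg/L.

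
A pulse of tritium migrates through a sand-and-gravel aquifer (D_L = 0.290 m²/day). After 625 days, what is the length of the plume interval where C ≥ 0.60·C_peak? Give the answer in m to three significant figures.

The plume is Gaussian with σ = √(2Dt) = √(2 × 0.290 × 625) = 19.04 m.
C/C_peak = exp(−Δx²/(2σ²)) = 0.60 ⇒ Δx = σ·√(−2 ln 0.60) = 19.04 × 1.011 = 19.25 m.
Width = 2Δx = 38.5 m.

38.5 m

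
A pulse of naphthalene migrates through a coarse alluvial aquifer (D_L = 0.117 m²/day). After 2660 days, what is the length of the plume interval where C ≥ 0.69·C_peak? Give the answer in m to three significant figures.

43.0 m

The plume is Gaussian with σ = √(2Dt) = √(2 × 0.117 × 2660) = 24.95 m.
C/C_peak = exp(−Δx²/(2σ²)) = 0.69 ⇒ Δx = σ·√(−2 ln 0.69) = 24.95 × 0.8615 = 21.49 m.
Width = 2Δx = 43.0 m.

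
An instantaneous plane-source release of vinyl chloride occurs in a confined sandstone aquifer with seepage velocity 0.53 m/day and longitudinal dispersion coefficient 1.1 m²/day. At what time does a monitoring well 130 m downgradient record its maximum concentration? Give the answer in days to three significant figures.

For the 1D instantaneous-source solution, setting ∂C/∂t = 0 at fixed x gives v²t² + 2Dt − x² = 0, so t = (√(D² + v²x²) − D)/v².
√(D² + v²x²) = √(1.1² + 0.53² × 130²) = 68.91; v² = 0.2809.
t = (68.91 − 1.1)/0.2809 = 241 days (vs. the pure-advection estimate x/v = 245 d).

241 days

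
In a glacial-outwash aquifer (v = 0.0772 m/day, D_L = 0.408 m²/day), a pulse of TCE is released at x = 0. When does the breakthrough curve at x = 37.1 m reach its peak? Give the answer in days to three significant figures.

417 days

For the 1D instantaneous-source solution, setting ∂C/∂t = 0 at fixed x gives v²t² + 2Dt − x² = 0, so t = (√(D² + v²x²) − D)/v².
√(D² + v²x²) = √(0.408² + 0.0772² × 37.1²) = 2.893; v² = 0.00595984.
t = (2.893 − 0.408)/0.00595984 = 417 days (vs. the pure-advection estimate x/v = 481 d).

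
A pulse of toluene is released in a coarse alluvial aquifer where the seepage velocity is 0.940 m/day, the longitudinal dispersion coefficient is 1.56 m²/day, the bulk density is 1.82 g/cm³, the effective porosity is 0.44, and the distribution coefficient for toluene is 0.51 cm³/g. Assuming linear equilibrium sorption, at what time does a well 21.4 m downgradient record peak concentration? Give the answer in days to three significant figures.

65.5 days

Retardation factor R = 1 + ρ_b·K_d/n = 1 + 1.82 × 0.51/0.44 = 3.110.
Sorption retards both mechanisms: v_R = v/R = 0.3023 m/day, D_R = D/R = 0.5016 m²/day.
Peak time from v_R²t² + 2D_R t − x² = 0: t = (√(D_R² + v_R²x²) − D_R)/v_R².
√(D_R² + v_R²x²) = √(0.5016² + 0.3023² × 21.4²) = 6.489; v_R² = 0.09139.
t = (6.489 − 0.5016)/0.09139 = 65.5 days.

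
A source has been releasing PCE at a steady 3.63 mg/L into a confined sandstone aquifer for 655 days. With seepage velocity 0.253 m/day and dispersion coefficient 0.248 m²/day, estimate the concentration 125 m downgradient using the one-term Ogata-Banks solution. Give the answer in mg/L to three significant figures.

For a continuous step input, C/C₀ ≈ ½·erfc((x−vt)/(2√(Dt))).
vt = 0.253 × 655 = 165.715 m and 2√(Dt) = 2√(0.248 × 655) = 25.49 m.
Argument (x−vt)/(2√(Dt)) = (125 − 165.715)/25.49 = -1.597; ½·erfc(-1.597) = 0.9880.
C = 3.63 × 0.9880 = 3.59 mg/L.

3.59 mg/L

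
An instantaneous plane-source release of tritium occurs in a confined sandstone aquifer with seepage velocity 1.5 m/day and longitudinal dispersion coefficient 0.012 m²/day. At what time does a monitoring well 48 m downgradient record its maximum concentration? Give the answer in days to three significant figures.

32.0 days

For the 1D instantaneous-source solution, setting ∂C/∂t = 0 at fixed x gives v²t² + 2Dt − x² = 0, so t = (√(D² + v²x²) − D)/v².
√(D² + v²x²) = √(0.012² + 1.5² × 48²) = 72.00; v² = 2.25.
t = (72.00 − 0.012)/2.25 = 32.0 days (vs. the pure-advection estimate x/v = 32.0 d).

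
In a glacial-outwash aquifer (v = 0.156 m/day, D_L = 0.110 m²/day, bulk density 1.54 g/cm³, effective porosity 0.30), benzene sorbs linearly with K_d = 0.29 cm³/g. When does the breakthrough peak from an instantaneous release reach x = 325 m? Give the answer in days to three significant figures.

Retardation factor R = 1 + ρ_b·K_d/n = 1 + 1.54 × 0.29/0.30 = 2.489.
Sorption retards both mechanisms: v_R = v/R = 0.06268 m/day, D_R = D/R = 0.04419 m²/day.
Peak time from v_R²t² + 2D_R t − x² = 0: t = (√(D_R² + v_R²x²) − D_R)/v_R².
√(D_R² + v_R²x²) = √(0.04419² + 0.06268² × 325²) = 20.37; v_R² = 0.003929.
t = (20.37 − 0.04419)/0.003929 = 5170 days.

5170 days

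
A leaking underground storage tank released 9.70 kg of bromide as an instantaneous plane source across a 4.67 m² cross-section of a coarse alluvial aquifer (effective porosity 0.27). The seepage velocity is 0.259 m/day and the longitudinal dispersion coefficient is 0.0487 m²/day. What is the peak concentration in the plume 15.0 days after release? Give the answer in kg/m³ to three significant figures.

2.54 kg/m³

The peak of an instantaneous 1D plume sits at x = vt; there the Gaussian factor is 1 and C_max = M/(n_e·A·√(4πDt)), where n_e·A is the pore area the mass is dissolved in.
√(4πDt) = √(4π × 0.0487 × 15.0) = 3.030 m, so C_max = 9.70/(0.27 × 4.67 × 3.030) = 2.54 kg/m³.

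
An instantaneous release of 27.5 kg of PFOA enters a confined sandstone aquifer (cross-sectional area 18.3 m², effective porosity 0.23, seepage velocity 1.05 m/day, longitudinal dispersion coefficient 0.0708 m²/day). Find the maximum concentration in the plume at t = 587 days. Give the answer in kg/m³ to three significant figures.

The peak of an instantaneous 1D plume sits at x = vt; there the Gaussian factor is 1 and C_max = M/(n_e·A·√(4πDt)), where n_e·A is the pore area the mass is dissolved in.
√(4πDt) = √(4π × 0.0708 × 587) = 22.85 m, so C_max = 27.5/(0.23 × 18.3 × 22.85) = 0.286 kg/m³.

0.286 kg/m³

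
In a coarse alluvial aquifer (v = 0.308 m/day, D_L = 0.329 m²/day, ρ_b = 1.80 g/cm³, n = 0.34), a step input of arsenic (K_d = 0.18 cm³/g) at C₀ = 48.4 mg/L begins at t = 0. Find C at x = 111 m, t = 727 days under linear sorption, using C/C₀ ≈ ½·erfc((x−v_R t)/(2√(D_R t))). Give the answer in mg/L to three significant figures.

28.7 mg/L

Retardation factor R = 1 + ρ_b·K_d/n = 1 + 1.80 × 0.18/0.34 = 1.953.
Sorption retards both mechanisms: v_R = v/R = 0.1577 m/day, D_R = D/R = 0.1685 m²/day.
v_R·t = 0.1577 × 727 = 114.6479 m; 2√(D_R t) = 22.14 m; argument = (111 − 114.6479)/22.14 = -0.1648.
C = C₀ × ½·erfc(-0.1648) = 48.4 × 0.5921 = 28.7 mg/L.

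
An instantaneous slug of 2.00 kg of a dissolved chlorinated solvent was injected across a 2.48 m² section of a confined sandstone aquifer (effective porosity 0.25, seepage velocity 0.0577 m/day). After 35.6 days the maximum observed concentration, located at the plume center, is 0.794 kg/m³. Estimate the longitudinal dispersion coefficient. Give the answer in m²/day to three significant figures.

At the plume center C_max = M/(n_e·A·√(4πDt)), so D = M²/(4πt·(n_e·A·C_max)²).
n_e·A·C_max = 0.25 × 2.48 × 0.794 = 0.4923 kg/m.
D = 2.00²/(4π × 35.6 × 0.4923²) = 0.0369 m²/day.

0.0369 m²/day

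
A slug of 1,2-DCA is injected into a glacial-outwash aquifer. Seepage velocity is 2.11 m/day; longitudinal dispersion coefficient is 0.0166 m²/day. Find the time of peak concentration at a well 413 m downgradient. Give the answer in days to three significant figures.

For the 1D instantaneous-source solution, setting ∂C/∂t = 0 at fixed x gives v²t² + 2Dt − x² = 0, so t = (√(D² + v²x²) − D)/v².
√(D² + v²x²) = √(0.0166² + 2.11² × 413²) = 871.4; v² = 4.4521.
t = (871.4 − 0.0166)/4.4521 = 196 days (vs. the pure-advection estimate x/v = 196 d).

196 days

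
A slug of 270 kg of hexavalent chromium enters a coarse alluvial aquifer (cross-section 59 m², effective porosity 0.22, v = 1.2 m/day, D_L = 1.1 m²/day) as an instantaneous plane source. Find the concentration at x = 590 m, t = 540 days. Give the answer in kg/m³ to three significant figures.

0.0584 kg/m³

For an instantaneous plane source, C(x,t) = M/(n_e·A·√(4πDt)) · exp(−(x−vt)²/(4Dt)), with n_e·A the pore (flow) area.
Plume center vt = 1.2 × 540 = 648 m, so the well at 590 m is 58 m upgradient of the peak.
√(4πDt) = 86.40 m, giving peak height M/(n_e·A·√(4πDt)) = 270/(0.22 × 59 × 86.40) = 0.2408 kg/m³.
(x−vt)²/(4Dt) = (-58)²/(4 × 1.1 × 540) = 1.416; exp(−1.416) = 0.2427.
C = 0.2408 × 0.2427 = 0.0584 kg/m³.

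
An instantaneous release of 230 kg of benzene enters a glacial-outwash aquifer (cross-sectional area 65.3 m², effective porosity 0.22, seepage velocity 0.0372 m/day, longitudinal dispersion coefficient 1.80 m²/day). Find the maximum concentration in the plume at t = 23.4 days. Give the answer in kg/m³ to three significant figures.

0.696 kg/m³

The peak of an instantaneous 1D plume sits at x = vt; there the Gaussian factor is 1 and C_max = M/(n_e·A·√(4πDt)), where n_e·A is the pore area the mass is dissolved in.
√(4πDt) = √(4π × 1.80 × 23.4) = 23.01 m, so C_max = 230/(0.22 × 65.3 × 23.01) = 0.696 kg/m³.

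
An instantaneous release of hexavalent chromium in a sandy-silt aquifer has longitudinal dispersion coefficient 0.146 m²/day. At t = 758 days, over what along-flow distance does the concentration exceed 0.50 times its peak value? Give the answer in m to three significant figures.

35.0 m

The plume is Gaussian with σ = √(2Dt) = √(2 × 0.146 × 758) = 14.88 m.
C/C_peak = exp(−Δx²/(2σ²)) = 0.50 ⇒ Δx = σ·√(−2 ln 0.50) = 14.88 × 1.177 = 17.51 m.
Width = 2Δx = 35.0 m.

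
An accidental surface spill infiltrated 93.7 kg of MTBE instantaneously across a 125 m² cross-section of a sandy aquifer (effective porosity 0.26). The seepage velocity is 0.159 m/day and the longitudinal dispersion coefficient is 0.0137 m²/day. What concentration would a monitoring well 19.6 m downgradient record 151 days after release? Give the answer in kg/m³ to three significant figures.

For an instantaneous plane source, C(x,t) = M/(n_e·A·√(4πDt)) · exp(−(x−vt)²/(4Dt)), with n_e·A the pore (flow) area.
Plume center vt = 0.159 × 151 = 24.009 m, so the well at 19.6 m is 4.409 m upgradient of the peak.
√(4πDt) = 5.099 m, giving peak height M/(n_e·A·√(4πDt)) = 93.7/(0.26 × 125 × 5.099) = 0.5654 kg/m³.
(x−vt)²/(4Dt) = (-4.409)²/(4 × 0.0137 × 151) = 2.349; exp(−2.349) = 0.09546.
C = 0.5654 × 0.09546 = 0.0540 kg/m³.

0.0540 kg/m³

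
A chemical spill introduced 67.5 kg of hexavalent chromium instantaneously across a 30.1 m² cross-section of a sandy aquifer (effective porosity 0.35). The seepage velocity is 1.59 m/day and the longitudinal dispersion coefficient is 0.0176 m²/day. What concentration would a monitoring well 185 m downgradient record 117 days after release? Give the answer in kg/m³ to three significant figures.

1.11 kg/m³

For an instantaneous plane source, C(x,t) = M/(n_e·A·√(4πDt)) · exp(−(x−vt)²/(4Dt)), with n_e·A the pore (flow) area.
Plume center vt = 1.59 × 117 = 186.03 m, so the well at 185 m is 1.03 m upgradient of the peak.
√(4πDt) = 5.087 m, giving peak height M/(n_e·A·√(4πDt)) = 67.5/(0.35 × 30.1 × 5.087) = 1.260 kg/m³.
(x−vt)²/(4Dt) = (-1.03)²/(4 × 0.0176 × 117) = 0.1288; exp(−0.1288) = 0.8791.
C = 1.260 × 0.8791 = 1.11 kg/m³.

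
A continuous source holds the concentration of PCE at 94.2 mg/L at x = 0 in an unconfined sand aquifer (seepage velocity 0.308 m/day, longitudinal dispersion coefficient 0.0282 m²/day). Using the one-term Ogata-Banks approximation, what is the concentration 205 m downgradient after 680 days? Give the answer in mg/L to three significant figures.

71.9 mg/L

For a continuous step input, C/C₀ ≈ ½·erfc((x−vt)/(2√(Dt))).
vt = 0.308 × 680 = 209.44 m and 2√(Dt) = 2√(0.0282 × 680) = 8.758 m.
Argument (x−vt)/(2√(Dt)) = (205 − 209.44)/8.758 = -0.5070; ½·erfc(-0.5070) = 0.7633.
C = 94.2 × 0.7633 = 71.9 mg/L.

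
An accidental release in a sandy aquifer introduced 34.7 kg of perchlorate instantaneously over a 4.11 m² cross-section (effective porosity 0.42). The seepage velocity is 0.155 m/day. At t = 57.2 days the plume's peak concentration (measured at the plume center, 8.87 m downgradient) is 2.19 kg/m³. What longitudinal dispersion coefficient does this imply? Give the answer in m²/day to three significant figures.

0.117 m²/day

At the plume center C_max = M/(n_e·A·√(4πDt)), so D = M²/(4πt·(n_e·A·C_max)²).
n_e·A·C_max = 0.42 × 4.11 × 2.19 = 3.780 kg/m.
D = 34.7²/(4π × 57.2 × 3.780²) = 0.117 m²/day.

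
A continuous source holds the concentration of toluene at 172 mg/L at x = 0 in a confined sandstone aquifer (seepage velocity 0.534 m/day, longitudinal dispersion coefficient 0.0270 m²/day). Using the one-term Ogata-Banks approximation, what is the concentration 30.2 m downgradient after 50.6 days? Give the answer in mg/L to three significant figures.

4.68 mg/L

For a continuous step input, C/C₀ ≈ ½·erfc((x−vt)/(2√(Dt))).
vt = 0.534 × 50.6 = 27.0204 m and 2√(Dt) = 2√(0.0270 × 50.6) = 2.338 m.
Argument (x−vt)/(2√(Dt)) = (30.2 − 27.0204)/2.338 = 1.360; ½·erfc(1.360) = 0.02722.
C = 172 × 0.02722 = 4.68 mg/L.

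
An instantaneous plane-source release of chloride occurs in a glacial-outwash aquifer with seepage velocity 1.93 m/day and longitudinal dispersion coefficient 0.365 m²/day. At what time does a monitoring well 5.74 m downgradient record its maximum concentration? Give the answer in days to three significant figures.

2.88 days

For the 1D instantaneous-source solution, setting ∂C/∂t = 0 at fixed x gives v²t² + 2Dt − x² = 0, so t = (√(D² + v²x²) − D)/v².
√(D² + v²x²) = √(0.365² + 1.93² × 5.74²) = 11.08; v² = 3.7249.
t = (11.08 − 0.365)/3.7249 = 2.88 days (vs. the pure-advection estimate x/v = 2.97 d).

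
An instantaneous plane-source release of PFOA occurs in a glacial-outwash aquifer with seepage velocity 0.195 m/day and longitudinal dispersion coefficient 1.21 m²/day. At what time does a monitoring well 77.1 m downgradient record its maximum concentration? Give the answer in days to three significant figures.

For the 1D instantaneous-source solution, setting ∂C/∂t = 0 at fixed x gives v²t² + 2Dt − x² = 0, so t = (√(D² + v²x²) − D)/v².
√(D² + v²x²) = √(1.21² + 0.195² × 77.1²) = 15.08; v² = 0.038025.
t = (15.08 − 1.21)/0.038025 = 365 days (vs. the pure-advection estimate x/v = 395 d).

365 days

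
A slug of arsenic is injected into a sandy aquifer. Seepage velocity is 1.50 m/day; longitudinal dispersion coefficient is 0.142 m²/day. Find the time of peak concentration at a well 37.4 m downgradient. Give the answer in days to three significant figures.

For the 1D instantaneous-source solution, setting ∂C/∂t = 0 at fixed x gives v²t² + 2Dt − x² = 0, so t = (√(D² + v²x²) − D)/v².
√(D² + v²x²) = √(0.142² + 1.50² × 37.4²) = 56.10; v² = 2.25.
t = (56.10 − 0.142)/2.25 = 24.9 days (vs. the pure-advection estimate x/v = 24.9 d).

24.9 days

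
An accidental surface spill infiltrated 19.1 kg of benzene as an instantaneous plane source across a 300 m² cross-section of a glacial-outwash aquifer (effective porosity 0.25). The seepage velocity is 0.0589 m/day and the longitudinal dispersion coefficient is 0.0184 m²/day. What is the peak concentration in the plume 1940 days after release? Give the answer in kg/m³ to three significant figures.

The peak of an instantaneous 1D plume sits at x = vt; there the Gaussian factor is 1 and C_max = M/(n_e·A·√(4πDt)), where n_e·A is the pore area the mass is dissolved in.
√(4πDt) = √(4π × 0.0184 × 1940) = 21.18 m, so C_max = 19.1/(0.25 × 300 × 21.18) = 0.0120 kg/m³.

0.0120 kg/m³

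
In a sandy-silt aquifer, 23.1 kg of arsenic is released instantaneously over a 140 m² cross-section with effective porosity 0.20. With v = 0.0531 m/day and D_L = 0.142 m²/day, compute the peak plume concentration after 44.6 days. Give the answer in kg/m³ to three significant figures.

The peak of an instantaneous 1D plume sits at x = vt; there the Gaussian factor is 1 and C_max = M/(n_e·A·√(4πDt)), where n_e·A is the pore area the mass is dissolved in.
√(4πDt) = √(4π × 0.142 × 44.6) = 8.921 m, so C_max = 23.1/(0.20 × 140 × 8.921) = 0.0925 kg/m³.

0.0925 kg/m³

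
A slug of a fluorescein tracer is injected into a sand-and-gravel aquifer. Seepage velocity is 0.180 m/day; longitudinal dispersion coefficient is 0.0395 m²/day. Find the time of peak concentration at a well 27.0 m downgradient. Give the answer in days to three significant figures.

For the 1D instantaneous-source solution, setting ∂C/∂t = 0 at fixed x gives v²t² + 2Dt − x² = 0, so t = (√(D² + v²x²) − D)/v².
√(D² + v²x²) = √(0.0395² + 0.180² × 27.0²) = 4.860; v² = 0.0324.
t = (4.860 − 0.0395)/0.0324 = 149 days (vs. the pure-advection estimate x/v = 150 d).

149 days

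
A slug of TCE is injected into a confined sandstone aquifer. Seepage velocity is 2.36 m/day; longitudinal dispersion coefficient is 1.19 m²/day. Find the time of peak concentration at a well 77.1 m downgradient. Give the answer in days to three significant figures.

32.5 days

For the 1D instantaneous-source solution, setting ∂C/∂t = 0 at fixed x gives v²t² + 2Dt − x² = 0, so t = (√(D² + v²x²) − D)/v².
√(D² + v²x²) = √(1.19² + 2.36² × 77.1²) = 182.0; v² = 5.5696.
t = (182.0 − 1.19)/5.5696 = 32.5 days (vs. the pure-advection estimate x/v = 32.7 d).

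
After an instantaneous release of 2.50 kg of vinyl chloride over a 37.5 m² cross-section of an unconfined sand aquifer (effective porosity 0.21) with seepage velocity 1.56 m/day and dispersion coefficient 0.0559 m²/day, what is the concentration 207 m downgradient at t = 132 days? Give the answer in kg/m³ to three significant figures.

For an instantaneous plane source, C(x,t) = M/(n_e·A·√(4πDt)) · exp(−(x−vt)²/(4Dt)), with n_e·A the pore (flow) area.
Plume center vt = 1.56 × 132 = 205.92 m, so the well at 207 m is 1.08 m downgradient of the peak.
√(4πDt) = 9.629 m, giving peak height M/(n_e·A·√(4πDt)) = 2.50/(0.21 × 37.5 × 9.629) = 0.03297 kg/m³.
(x−vt)²/(4Dt) = (1.08)²/(4 × 0.0559 × 132) = 0.03952; exp(−0.03952) = 0.9613.
C = 0.03297 × 0.9613 = 0.0317 kg/m³.

0.0317 kg/m³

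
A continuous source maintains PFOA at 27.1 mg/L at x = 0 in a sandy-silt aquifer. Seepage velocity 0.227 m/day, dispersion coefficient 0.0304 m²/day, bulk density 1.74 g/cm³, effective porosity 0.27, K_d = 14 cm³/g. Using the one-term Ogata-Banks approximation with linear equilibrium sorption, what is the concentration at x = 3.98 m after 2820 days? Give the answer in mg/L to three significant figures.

Retardation factor R = 1 + ρ_b·K_d/n = 1 + 1.74 × 14/0.27 = 91.22.
Sorption retards both mechanisms: v_R = v/R = 0.002488 m/day, D_R = D/R = 0.0003333 m²/day.
v_R·t = 0.002488 × 2820 = 7.01616 m; 2√(D_R t) = 1.939 m; argument = (3.98 − 7.01616)/1.939 = -1.566.
C = C₀ × ½·erfc(-1.566) = 27.1 × 0.9866 = 26.7 mg/L.

26.7 mg/L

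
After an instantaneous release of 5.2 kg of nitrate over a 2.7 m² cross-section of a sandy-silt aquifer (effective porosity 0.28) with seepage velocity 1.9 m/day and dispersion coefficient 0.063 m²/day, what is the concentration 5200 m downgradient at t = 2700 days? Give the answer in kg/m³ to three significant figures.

For an instantaneous plane source, C(x,t) = M/(n_e·A·√(4πDt)) · exp(−(x−vt)²/(4Dt)), with n_e·A the pore (flow) area.
Plume center vt = 1.9 × 2700 = 5130 m, so the well at 5200 m is 70 m downgradient of the peak.
√(4πDt) = 46.23 m, giving peak height M/(n_e·A·√(4πDt)) = 5.2/(0.28 × 2.7 × 46.23) = 0.1488 kg/m³.
(x−vt)²/(4Dt) = (70)²/(4 × 0.063 × 2700) = 7.202; exp(−7.202) = 0.0007451.
C = 0.1488 × 0.0007451 = 0.000111 kg/m³.

0.000111 kg/m³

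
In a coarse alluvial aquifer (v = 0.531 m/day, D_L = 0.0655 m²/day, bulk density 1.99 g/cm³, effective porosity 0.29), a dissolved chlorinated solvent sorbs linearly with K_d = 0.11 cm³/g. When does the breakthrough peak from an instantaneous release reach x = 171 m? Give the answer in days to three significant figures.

565 days

Retardation factor R = 1 + ρ_b·K_d/n = 1 + 1.99 × 0.11/0.29 = 1.755.
Sorption retards both mechanisms: v_R = v/R = 0.3026 m/day, D_R = D/R = 0.03732 m²/day.
Peak time from v_R²t² + 2D_R t − x² = 0: t = (√(D_R² + v_R²x²) − D_R)/v_R².
√(D_R² + v_R²x²) = √(0.03732² + 0.3026² × 171²) = 51.74; v_R² = 0.09157.
t = (51.74 − 0.03732)/0.09157 = 565 days.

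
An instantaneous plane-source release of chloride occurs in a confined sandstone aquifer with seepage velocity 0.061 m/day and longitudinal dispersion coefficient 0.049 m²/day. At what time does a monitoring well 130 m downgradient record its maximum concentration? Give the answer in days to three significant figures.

For the 1D instantaneous-source solution, setting ∂C/∂t = 0 at fixed x gives v²t² + 2Dt − x² = 0, so t = (√(D² + v²x²) − D)/v².
√(D² + v²x²) = √(0.049² + 0.061² × 130²) = 7.930; v² = 0.003721.
t = (7.930 − 0.049)/0.003721 = 2120 days (vs. the pure-advection estimate x/v = 2130 d).

2120 days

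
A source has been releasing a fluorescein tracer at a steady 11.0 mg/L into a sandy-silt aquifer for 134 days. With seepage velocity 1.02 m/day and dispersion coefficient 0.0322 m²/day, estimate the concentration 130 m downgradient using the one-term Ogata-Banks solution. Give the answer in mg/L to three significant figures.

10.9 mg/L

For a continuous step input, C/C₀ ≈ ½·erfc((x−vt)/(2√(Dt))).
vt = 1.02 × 134 = 136.68 m and 2√(Dt) = 2√(0.0322 × 134) = 4.154 m.
Argument (x−vt)/(2√(Dt)) = (130 − 136.68)/4.154 = -1.608; ½·erfc(-1.608) = 0.9885.
C = 11.0 × 0.9885 = 10.9 mg/L.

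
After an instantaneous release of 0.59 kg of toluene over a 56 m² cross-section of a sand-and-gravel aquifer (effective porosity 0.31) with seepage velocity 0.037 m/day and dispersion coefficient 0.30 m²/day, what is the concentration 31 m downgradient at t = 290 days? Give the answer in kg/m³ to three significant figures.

0.000316 kg/m³

For an instantaneous plane source, C(x,t) = M/(n_e·A·√(4πDt)) · exp(−(x−vt)²/(4Dt)), with n_e·A the pore (flow) area.
Plume center vt = 0.037 × 290 = 10.73 m, so the well at 31 m is 20.27 m downgradient of the peak.
√(4πDt) = 33.06 m, giving peak height M/(n_e·A·√(4πDt)) = 0.59/(0.31 × 56 × 33.06) = 0.001028 kg/m³.
(x−vt)²/(4Dt) = (20.27)²/(4 × 0.30 × 290) = 1.181; exp(−1.181) = 0.3070.
C = 0.001028 × 0.3070 = 0.000316 kg/m³.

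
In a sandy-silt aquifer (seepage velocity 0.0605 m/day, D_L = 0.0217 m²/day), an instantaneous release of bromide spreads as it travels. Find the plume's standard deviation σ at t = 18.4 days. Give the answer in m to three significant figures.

Dispersive spreading gives a Gaussian with σ² = 2Dt; advection only shifts the center.
σ = √(2 × 0.0217 × 18.4) = 0.894 m.

0.894 m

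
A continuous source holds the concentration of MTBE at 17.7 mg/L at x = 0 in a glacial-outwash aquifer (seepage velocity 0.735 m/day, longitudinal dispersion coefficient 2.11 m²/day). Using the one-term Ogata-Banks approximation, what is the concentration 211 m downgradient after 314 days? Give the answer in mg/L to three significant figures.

12.5 mg/L

For a continuous step input, C/C₀ ≈ ½·erfc((x−vt)/(2√(Dt))).
vt = 0.735 × 314 = 230.79 m and 2√(Dt) = 2√(2.11 × 314) = 51.48 m.
Argument (x−vt)/(2√(Dt)) = (211 − 230.79)/51.48 = -0.3844; ½·erfc(-0.3844) = 0.7066.
C = 17.7 × 0.7066 = 12.5 mg/L.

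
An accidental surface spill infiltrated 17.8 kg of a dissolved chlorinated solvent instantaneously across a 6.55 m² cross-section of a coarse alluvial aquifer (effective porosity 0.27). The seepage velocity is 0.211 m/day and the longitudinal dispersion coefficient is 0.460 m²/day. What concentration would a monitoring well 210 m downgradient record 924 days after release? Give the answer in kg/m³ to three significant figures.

0.121 kg/m³

For an instantaneous plane source, C(x,t) = M/(n_e·A·√(4πDt)) · exp(−(x−vt)²/(4Dt)), with n_e·A the pore (flow) area.
Plume center vt = 0.211 × 924 = 194.964 m, so the well at 210 m is 15.036 m downgradient of the peak.
√(4πDt) = 73.08 m, giving peak height M/(n_e·A·√(4πDt)) = 17.8/(0.27 × 6.55 × 73.08) = 0.1377 kg/m³.
(x−vt)²/(4Dt) = (15.036)²/(4 × 0.460 × 924) = 0.1330; exp(−0.1330) = 0.8755.
C = 0.1377 × 0.8755 = 0.121 kg/m³.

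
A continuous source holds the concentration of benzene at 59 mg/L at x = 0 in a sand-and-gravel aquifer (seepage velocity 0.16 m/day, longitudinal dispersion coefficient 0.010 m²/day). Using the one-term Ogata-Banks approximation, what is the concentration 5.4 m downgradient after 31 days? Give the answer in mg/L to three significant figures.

For a continuous step input, C/C₀ ≈ ½·erfc((x−vt)/(2√(Dt))).
vt = 0.16 × 31 = 4.96 m and 2√(Dt) = 2√(0.010 × 31) = 1.114 m.
Argument (x−vt)/(2√(Dt)) = (5.4 − 4.96)/1.114 = 0.3950; ½·erfc(0.3950) = 0.2882.
C = 59 × 0.2882 = 17.0 mg/L.

17.0 mg/L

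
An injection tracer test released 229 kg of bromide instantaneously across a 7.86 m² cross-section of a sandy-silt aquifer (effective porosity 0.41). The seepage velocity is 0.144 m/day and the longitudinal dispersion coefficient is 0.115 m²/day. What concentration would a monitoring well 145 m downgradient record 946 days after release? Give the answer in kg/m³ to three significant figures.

For an instantaneous plane source, C(x,t) = M/(n_e·A·√(4πDt)) · exp(−(x−vt)²/(4Dt)), with n_e·A the pore (flow) area.
Plume center vt = 0.144 × 946 = 136.224 m, so the well at 145 m is 8.776 m downgradient of the peak.
√(4πDt) = 36.97 m, giving peak height M/(n_e·A·√(4πDt)) = 229/(0.41 × 7.86 × 36.97) = 1.922 kg/m³.
(x−vt)²/(4Dt) = (8.776)²/(4 × 0.115 × 946) = 0.1770; exp(−0.1770) = 0.8378.
C = 1.922 × 0.8378 = 1.61 kg/m³.

1.61 kg/m³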